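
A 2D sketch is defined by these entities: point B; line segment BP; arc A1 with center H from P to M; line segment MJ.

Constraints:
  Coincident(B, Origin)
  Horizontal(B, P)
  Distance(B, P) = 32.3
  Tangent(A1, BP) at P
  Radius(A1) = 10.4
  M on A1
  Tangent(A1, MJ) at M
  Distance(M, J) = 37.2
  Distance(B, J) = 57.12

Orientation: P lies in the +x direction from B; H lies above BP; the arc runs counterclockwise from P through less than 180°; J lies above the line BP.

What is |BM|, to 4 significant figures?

44.33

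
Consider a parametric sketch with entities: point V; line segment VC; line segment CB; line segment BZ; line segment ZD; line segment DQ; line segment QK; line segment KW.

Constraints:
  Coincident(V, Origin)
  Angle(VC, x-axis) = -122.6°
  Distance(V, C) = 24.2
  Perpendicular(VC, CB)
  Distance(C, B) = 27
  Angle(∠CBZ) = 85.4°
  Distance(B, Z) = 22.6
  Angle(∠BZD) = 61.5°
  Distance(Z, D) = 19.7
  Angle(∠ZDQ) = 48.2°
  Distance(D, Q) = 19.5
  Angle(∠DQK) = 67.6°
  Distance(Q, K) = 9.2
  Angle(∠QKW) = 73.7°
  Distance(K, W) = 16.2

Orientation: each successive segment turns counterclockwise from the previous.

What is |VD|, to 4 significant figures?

15.16

V is at the origin; VC runs at -122.6° with length 24.2, so C = (-13.04, -20.39). The perpendicularity gives CB at right angles to VC, so CB runs at -32.60°; with |CB| = 27.0, B = (9.708, -34.93). ∠CBZ = 85.4° gives BZ at 62.00° from the x-axis; with |BZ| = 22.6, Z = (20.32, -14.98). ∠BZD = 61.5° gives ZD at -179.5° from the x-axis; with |ZD| = 19.7, D = (0.6188, -15.15). Then |VD| = |D − V| = 15.16.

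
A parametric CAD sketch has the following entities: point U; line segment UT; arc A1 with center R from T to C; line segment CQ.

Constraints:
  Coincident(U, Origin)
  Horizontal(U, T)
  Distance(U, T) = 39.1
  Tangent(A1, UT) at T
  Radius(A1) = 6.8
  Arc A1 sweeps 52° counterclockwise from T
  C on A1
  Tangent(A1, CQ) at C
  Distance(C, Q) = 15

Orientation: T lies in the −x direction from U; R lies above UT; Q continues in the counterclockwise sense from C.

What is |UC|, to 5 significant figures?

33.843

U is at the origin; UT is horizontal with |UT| = 39.1 and T on the −x side, so T = (-39.100, 0.0000). A1 meets UT tangentially, so RT is at right angles to UT, so R = T + (0, 6.8) = (-39.100, 6.8000). On A1, T sits at bearing -90° from R; a 52° counterclockwise sweep puts C at bearing -38°, so C = R + 6.8·(cos -38°, sin -38°) = (-33.742, 2.6135). Then |UC| = |C − U| = 33.843.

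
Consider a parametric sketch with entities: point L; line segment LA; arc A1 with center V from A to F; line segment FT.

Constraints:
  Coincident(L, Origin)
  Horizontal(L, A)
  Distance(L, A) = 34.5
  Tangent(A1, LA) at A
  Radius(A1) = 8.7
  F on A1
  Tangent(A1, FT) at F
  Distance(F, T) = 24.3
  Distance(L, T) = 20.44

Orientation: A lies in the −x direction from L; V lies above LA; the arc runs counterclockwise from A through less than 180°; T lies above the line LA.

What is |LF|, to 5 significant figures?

28.978

L is at the origin; LA is horizontal with |LA| = 34.5 and A on the −x side, so A = (-34.500, 0.0000). Since A1 is tangent to LA there, VA ⟂ LA, so V = A + (0, 8.7) = (-34.500, 8.7000). Since VF ⟂ FT (tangency), |VT| = √(8.7² + 24.3²) = 25.810 regardless of where F sits on A1. So T lies on both circle(L, 20.44) and circle(V, 25.810); the above-LA intersection is T = (-10.294, 17.659). F is the foot of the tangent from T: F = (-28.907, 2.0362).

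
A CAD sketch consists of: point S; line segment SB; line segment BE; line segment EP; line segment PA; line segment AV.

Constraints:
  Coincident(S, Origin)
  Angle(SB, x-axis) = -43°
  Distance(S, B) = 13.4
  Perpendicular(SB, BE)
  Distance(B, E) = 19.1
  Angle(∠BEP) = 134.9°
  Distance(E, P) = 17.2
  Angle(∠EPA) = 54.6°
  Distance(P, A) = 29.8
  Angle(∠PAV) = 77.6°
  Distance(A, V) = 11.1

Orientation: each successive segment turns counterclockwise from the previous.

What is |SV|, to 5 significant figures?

7.7677

∠EPA = 54.6° gives PA at -142.50° from the x-axis; with |PA| = 29.8, A = (-1.4459, 3.8774). ∠PAV = 77.6° gives AV at -40.100° from the x-axis; with |AV| = 11.1, V = (7.0447, -3.2723). Then |SV| = |V − S| = 7.7677.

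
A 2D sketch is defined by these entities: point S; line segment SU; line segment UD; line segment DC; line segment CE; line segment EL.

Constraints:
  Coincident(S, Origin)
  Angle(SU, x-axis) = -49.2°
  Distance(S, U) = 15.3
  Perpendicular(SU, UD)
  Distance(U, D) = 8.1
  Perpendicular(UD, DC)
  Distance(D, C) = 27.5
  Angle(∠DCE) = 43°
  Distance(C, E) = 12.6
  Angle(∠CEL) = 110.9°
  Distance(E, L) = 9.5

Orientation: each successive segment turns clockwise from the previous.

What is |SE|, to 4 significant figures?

3.025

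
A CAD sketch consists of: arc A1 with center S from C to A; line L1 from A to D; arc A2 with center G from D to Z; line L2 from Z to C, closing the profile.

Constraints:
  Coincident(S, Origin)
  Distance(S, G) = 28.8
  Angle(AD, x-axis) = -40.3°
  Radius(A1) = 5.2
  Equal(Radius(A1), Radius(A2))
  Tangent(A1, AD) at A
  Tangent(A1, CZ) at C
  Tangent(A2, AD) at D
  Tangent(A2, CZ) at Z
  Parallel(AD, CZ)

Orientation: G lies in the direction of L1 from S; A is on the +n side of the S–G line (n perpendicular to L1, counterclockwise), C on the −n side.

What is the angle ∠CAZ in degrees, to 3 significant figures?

70.1°

The slot axis is L1's direction at -40.3°, so u = (cos -40.3°, sin -40.3°) = (0.763, -0.647) and n = (−sin -40.3°, cos -40.3°) = (0.647, 0.763). S is at the origin and G lies 28.8 along u from S, so G = 28.8·u = (22.0, -18.6). Tangency of A1 to both parallel lines with radius 5.2 puts A and C at S ± 5.2·n: A = (3.36, 3.97), C = (-3.36, -3.97). Equal radii place D and Z the same way about G: D = G + 5.2·n = (25.3, -14.7), Z = G − 5.2·n = (18.6, -22.6). Then cos ∠CAZ = AC·AZ / (|AC||AZ|), giving 70.1°.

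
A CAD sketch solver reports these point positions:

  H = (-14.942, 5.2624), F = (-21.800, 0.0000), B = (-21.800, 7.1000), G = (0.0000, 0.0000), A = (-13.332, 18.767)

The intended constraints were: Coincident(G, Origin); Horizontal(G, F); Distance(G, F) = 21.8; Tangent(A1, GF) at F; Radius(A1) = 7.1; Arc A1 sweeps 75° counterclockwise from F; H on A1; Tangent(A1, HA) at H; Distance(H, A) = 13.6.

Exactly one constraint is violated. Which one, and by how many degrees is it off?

Tangent(A1, HA) at H — off by 8.20°.

G = (0.00, 0.00) ✓; G.y = 0.00, F.y = 0.00 ✓; |GF| = 21.80 ✓; ∠(BF, FG) = 90.00° ✓; |BF| = 7.100 ✓; bearing(B→H) − bearing(B→F) = 75.00° ✓; |BH| = 7.100 ✓; ∠(BH, HA) = 81.80° ✗; |HA| = 13.60 ✓.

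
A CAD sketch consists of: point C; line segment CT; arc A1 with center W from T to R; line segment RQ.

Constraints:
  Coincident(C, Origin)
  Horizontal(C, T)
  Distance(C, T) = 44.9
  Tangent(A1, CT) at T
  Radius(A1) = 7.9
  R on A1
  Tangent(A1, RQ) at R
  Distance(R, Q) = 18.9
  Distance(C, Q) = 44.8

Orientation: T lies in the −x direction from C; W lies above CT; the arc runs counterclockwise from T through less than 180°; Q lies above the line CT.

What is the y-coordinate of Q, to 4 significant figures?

26.43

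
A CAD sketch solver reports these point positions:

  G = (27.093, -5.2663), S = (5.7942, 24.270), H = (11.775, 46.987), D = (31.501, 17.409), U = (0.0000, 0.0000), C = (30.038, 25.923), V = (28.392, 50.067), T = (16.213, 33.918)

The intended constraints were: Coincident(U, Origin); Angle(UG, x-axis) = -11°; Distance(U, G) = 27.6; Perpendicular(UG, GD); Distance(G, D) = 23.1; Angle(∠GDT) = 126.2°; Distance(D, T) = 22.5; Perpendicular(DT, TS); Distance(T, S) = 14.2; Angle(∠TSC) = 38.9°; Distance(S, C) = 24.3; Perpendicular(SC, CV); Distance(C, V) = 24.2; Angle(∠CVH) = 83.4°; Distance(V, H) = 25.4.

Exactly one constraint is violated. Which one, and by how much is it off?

Distance(V, H) = 25.4 — off by 8.50.

U = (0.00, 0.00) ✓; UG at -11.00° ✓; |UG| = 27.60 ✓; ∠(UG, GD) = 90.00° ✓; |GD| = 23.10 ✓; ∠GDT = 126.2° ✓; |DT| = 22.50 ✓; ∠(DT, TS) = 90.00° ✓; |TS| = 14.20 ✓; ∠TSC = 38.90° ✓; |SC| = 24.30 ✓; ∠(SC, CV) = 90.00° ✓; |CV| = 24.20 ✓; ∠CVH = 83.40° ✓; |VH| = 16.90 ✗.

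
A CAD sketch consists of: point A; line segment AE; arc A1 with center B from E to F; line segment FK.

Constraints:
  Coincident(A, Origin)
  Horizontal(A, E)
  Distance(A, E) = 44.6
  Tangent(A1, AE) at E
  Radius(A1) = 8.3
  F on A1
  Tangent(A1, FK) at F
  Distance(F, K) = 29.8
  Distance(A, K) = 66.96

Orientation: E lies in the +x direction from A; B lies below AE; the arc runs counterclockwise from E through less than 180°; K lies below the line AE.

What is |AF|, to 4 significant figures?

40.18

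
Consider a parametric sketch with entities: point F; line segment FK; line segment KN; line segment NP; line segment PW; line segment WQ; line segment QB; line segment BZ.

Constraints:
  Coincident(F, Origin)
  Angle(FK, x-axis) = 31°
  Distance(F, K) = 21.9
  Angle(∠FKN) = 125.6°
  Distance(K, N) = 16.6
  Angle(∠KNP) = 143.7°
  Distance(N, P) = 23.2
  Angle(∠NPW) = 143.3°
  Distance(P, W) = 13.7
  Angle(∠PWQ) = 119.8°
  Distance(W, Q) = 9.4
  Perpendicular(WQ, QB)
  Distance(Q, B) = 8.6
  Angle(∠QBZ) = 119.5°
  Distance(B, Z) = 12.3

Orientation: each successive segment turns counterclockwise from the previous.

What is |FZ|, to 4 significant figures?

42.31

WQ is perpendicular to QB, so QB runs at -51.40°; with |QB| = 8.6, B = (-6.807, 40.02). ∠QBZ = 119.5° gives BZ at 9.100° from the x-axis; with |BZ| = 12.3, Z = (5.339, 41.97). Then |FZ| = |Z − F| = 42.31.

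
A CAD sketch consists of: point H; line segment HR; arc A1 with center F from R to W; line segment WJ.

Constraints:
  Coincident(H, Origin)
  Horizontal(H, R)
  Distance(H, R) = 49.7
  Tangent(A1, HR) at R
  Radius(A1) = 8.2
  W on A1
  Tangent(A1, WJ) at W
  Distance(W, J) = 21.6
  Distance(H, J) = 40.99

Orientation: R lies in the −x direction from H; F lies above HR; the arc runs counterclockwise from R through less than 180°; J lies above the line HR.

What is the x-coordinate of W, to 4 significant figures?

-42.29

H is at the origin; H and R share the same y with |HR| = 49.7 and R on the −x side, so R = (-49.70, 0.000). A1 meets HR tangentially, so FR is at right angles to HR, so F = R + (0, 8.2) = (-49.70, 8.200). Since FW ⟂ WJ (tangency), |FJ| = √(8.2² + 21.6²) = 23.10 regardless of where W sits on A1. So J lies on both circle(H, 40.99) and circle(F, 23.10); the above-HR intersection is J = (-33.06, 24.23). W is the foot of the tangent from J: W = (-42.29, 4.698).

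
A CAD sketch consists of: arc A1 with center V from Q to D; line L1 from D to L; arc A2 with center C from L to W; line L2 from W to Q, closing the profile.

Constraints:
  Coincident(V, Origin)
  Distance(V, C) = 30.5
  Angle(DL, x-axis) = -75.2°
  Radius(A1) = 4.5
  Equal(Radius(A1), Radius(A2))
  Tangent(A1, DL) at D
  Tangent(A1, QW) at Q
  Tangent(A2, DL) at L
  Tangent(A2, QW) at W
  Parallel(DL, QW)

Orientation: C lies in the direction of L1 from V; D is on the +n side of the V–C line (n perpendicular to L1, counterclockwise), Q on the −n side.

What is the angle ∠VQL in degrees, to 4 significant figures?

73.56°

The slot axis is L1's direction at -75.2°, so u = (cos -75.2°, sin -75.2°) = (0.2554, -0.9668) and n = (−sin -75.2°, cos -75.2°) = (0.9668, 0.2554). V is at the origin and C lies 30.5 along u from V, so C = 30.5·u = (7.791, -29.49). Tangency of A1 to both parallel lines with radius 4.5 puts D and Q at V ± 4.5·n: D = (4.351, 1.150), Q = (-4.351, -1.150). Equal radii place L and W the same way about C: L = C + 4.5·n = (12.14, -28.34), W = C − 4.5·n = (3.440, -30.64). Then cos ∠VQL = QV·QL / (|QV||QL|), giving 73.56°.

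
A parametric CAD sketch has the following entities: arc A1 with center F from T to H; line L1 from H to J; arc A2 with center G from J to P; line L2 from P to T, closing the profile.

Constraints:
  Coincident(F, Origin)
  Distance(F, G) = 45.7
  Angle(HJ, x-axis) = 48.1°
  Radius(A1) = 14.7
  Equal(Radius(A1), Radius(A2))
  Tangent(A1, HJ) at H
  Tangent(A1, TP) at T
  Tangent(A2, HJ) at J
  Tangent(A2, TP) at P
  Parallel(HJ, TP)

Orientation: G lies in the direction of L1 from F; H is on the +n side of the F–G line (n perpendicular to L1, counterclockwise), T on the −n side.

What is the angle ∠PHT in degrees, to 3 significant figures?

57.2°

The slot axis is L1's direction at 48.1°, so u = (cos 48.1°, sin 48.1°) = (0.668, 0.744) and n = (−sin 48.1°, cos 48.1°) = (-0.744, 0.668). F is at the origin and G lies 45.7 along u from F, so G = 45.7·u = (30.5, 34.0). Tangency of A1 to both parallel lines with radius 14.7 puts H and T at F ± 14.7·n: H = (-10.9, 9.82), T = (10.9, -9.82). Equal radii place J and P the same way about G: J = G + 14.7·n = (19.6, 43.8), P = G − 14.7·n = (41.5, 24.2). Then cos ∠PHT = HP·HT / (|HP||HT|), giving 57.2°.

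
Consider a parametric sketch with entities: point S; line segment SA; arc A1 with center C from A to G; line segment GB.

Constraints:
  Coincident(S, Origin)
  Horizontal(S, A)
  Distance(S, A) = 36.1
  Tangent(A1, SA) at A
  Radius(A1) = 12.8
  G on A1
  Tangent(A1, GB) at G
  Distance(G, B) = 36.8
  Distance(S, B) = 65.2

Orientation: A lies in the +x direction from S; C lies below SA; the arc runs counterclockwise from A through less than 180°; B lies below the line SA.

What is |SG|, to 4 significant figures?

30.48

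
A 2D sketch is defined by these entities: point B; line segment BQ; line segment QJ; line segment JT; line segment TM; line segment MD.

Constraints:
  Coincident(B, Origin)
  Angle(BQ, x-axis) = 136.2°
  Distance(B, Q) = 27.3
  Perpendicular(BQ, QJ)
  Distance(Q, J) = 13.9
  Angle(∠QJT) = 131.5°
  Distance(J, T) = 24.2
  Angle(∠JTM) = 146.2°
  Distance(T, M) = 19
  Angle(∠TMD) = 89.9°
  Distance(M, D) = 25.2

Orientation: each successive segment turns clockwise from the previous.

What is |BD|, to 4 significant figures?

15.00

B is at the origin; BQ runs at 136.2° with length 27.3, so Q = (-19.70, 18.90). BQ ⟂ QJ, so QJ runs at 46.20°; with |QJ| = 13.9, J = (-10.08, 28.93). ∠QJT = 131.5° gives JT at -2.300° from the x-axis; with |JT| = 24.2, T = (14.10, 27.96). ∠JTM = 146.2° gives TM at -36.10° from the x-axis; with |TM| = 19.0, M = (29.45, 16.76). ∠TMD = 89.9° gives MD at -126.2° from the x-axis; with |MD| = 25.2, D = (14.57, -3.573). Then |BD| = |D − B| = 15.00.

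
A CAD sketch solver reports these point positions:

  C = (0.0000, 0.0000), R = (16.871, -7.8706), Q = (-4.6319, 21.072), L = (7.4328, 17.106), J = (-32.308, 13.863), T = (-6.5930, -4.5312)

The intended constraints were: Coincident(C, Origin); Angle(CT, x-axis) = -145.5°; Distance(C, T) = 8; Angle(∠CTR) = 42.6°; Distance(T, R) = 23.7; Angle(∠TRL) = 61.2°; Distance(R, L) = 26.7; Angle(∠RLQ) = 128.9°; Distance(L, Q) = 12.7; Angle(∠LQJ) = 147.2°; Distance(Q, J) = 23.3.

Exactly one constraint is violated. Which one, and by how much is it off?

Distance(Q, J) = 23.3 — off by 5.30.

C = (0.00, 0.00) ✓; CT at -145.5° ✓; |CT| = 8.000 ✓; ∠CTR = 42.60° ✓; |TR| = 23.70 ✓; ∠TRL = 61.20° ✓; |RL| = 26.70 ✓; ∠RLQ = 128.9° ✓; |LQ| = 12.70 ✓; ∠LQJ = 147.2° ✓; |QJ| = 28.60 ✗.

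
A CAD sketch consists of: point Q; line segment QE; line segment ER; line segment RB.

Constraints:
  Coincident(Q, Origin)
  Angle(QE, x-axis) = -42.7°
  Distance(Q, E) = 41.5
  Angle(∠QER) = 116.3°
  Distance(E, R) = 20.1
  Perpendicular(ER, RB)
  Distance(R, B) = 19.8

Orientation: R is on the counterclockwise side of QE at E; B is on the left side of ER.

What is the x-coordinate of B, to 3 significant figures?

42.2

Q is at the origin; QE runs at -42.7° with length 41.5, so E = 41.5·(cos -42.7°, sin -42.7°) = (30.5, -28.1). ∠QER = 116.3°, so ER runs at -42.7° + (180° − 116.3°) = 21.0° from the x-axis; with |ER| = 20.1, R = E + 20.1·(cos 21.0°, sin 21.0°) = (49.3, -20.9). The perpendicularity gives RB at right angles to ER; with |RB| = 19.8 on the left of ER, B = R + 19.8·(-0.358, 0.934) = (42.2, -2.46). So B.x = 42.2.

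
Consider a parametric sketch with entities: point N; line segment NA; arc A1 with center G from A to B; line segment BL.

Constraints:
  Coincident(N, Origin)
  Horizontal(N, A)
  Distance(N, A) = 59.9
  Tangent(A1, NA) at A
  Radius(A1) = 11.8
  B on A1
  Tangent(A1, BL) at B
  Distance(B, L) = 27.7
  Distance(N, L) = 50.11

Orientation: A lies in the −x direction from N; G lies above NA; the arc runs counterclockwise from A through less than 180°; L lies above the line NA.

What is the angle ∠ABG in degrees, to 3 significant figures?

56.7°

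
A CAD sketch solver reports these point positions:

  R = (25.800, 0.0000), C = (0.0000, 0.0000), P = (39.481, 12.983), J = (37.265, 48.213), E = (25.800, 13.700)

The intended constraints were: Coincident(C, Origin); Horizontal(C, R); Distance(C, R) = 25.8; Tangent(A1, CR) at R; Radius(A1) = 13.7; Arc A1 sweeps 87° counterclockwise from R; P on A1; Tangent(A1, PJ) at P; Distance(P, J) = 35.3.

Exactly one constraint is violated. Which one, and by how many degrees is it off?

Tangent(A1, PJ) at P — off by 6.60°.

C = (0.00, 0.00) ✓; C.y = 0.00, R.y = 0.00 ✓; |CR| = 25.80 ✓; ∠(ER, RC) = 90.00° ✓; |ER| = 13.70 ✓; bearing(E→P) − bearing(E→R) = 87.00° ✓; |EP| = 13.70 ✓; ∠(EP, PJ) = 83.40° ✗; |PJ| = 35.30 ✓.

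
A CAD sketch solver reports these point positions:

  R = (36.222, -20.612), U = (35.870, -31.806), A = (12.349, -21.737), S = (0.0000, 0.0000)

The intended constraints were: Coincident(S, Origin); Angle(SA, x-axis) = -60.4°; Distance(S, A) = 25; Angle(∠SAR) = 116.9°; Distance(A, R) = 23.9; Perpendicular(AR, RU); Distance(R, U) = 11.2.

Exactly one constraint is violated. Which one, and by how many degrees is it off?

Perpendicular(AR, RU) — off by 4.50°.

S = (0.00, 0.00) ✓; SA at -60.40° ✓; |SA| = 25.00 ✓; ∠SAR = 116.9° ✓; |AR| = 23.90 ✓; ∠(AR, RU) = 94.50° ✗; |RU| = 11.20 ✓.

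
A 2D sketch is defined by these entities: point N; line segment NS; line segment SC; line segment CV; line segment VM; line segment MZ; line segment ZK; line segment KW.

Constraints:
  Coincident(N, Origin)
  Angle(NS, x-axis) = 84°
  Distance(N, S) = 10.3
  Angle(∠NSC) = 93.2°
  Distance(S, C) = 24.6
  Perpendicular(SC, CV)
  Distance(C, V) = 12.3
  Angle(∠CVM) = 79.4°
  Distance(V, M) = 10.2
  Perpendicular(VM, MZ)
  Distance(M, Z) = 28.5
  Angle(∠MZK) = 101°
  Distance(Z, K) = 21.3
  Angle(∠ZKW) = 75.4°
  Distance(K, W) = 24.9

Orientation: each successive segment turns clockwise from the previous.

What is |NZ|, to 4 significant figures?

34.54

N is at the origin; NS runs at 84.0° with length 10.3, so S = (1.077, 10.24). ∠NSC = 93.2° gives SC at -2.800° from the x-axis; with |SC| = 24.6, C = (25.65, 9.042). SC ⟂ CV, so CV runs at -92.80°; with |CV| = 12.3, V = (25.05, -3.243). ∠CVM = 79.4° gives VM at 166.6° from the x-axis; with |VM| = 10.2, M = (15.12, -0.8796). VM ⟂ MZ, so MZ runs at 76.60°; with |MZ| = 28.5, Z = (21.73, 26.84). Then |NZ| = |Z − N| = 34.54.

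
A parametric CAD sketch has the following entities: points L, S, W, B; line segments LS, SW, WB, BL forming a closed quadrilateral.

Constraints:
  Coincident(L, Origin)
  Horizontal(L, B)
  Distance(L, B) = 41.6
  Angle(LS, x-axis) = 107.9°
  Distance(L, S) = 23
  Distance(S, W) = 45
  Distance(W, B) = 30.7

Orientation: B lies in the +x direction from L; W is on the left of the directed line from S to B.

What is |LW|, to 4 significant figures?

47.96

L is at the origin; L and B share the same y with |LB| = 41.6 and B in +x, so B = (41.6, 0). LS runs at 107.9° with |LS| = 23.0, so S = (-7.069, 21.89). W is determined by |SW| = 45.0 and |WB| = 30.7 together: it lies at the intersection of circle(S, 45.0) and circle(B, 30.7). With |SB| = 53.36, the foot of the radical line on SB is 36.82 from S and the perpendicular offset is √(45.0² − 36.82²) = 25.86. Taking the left-of-SB solution: W = (37.12, 30.37).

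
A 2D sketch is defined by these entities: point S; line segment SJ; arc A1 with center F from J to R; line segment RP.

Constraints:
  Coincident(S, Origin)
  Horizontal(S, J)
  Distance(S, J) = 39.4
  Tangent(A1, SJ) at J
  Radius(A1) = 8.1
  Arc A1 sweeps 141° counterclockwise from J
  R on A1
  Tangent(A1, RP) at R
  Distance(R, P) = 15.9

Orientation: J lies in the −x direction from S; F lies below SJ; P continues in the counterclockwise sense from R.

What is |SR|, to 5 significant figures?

46.768

S is at the origin; SJ is horizontal with |SJ| = 39.4 and J on the −x side, so J = (-39.400, 0.0000). Tangency of A1 to SJ means the radius FJ is perpendicular to SJ, so F = J + (0, -8.1) = (-39.400, -8.1000). On A1, J sits at bearing 90° from F; a 141° counterclockwise sweep puts R at bearing 231°, so R = F + 8.1·(cos 231°, sin 231°) = (-44.497, -14.395). Then |SR| = |R − S| = 46.768.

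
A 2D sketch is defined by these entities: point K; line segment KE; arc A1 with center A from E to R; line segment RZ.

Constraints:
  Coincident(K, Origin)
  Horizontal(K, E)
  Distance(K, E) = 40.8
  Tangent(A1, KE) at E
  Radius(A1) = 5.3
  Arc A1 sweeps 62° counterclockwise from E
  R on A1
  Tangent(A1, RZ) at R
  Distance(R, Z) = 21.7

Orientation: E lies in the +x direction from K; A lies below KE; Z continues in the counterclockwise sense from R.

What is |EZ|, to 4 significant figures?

26.53

K is at the origin; K and E share the same y with |KE| = 40.8 and E on the +x side, so E = (40.80, 0.000). Since A1 is tangent to KE there, AE ⟂ KE, so A = E + (0, -5.3) = (40.80, -5.300). On A1, E sits at bearing 90° from A; a 62° counterclockwise sweep puts R at bearing 152°, so R = A + 5.3·(cos 152°, sin 152°) = (36.12, -2.812). Tangency of A1 to RZ means the radius AR is perpendicular to RZ, so RZ runs along (−sin 152°, cos 152°); with |RZ| = 21.7, Z = (25.93, -21.97). Then |EZ| = |Z − E| = 26.53.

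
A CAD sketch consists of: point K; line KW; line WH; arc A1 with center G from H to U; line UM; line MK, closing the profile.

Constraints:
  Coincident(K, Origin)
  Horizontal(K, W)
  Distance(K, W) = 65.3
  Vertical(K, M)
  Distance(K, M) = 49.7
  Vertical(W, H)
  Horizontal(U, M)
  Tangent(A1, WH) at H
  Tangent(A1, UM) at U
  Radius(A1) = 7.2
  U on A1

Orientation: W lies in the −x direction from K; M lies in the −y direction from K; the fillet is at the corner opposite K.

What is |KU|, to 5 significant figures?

76.457

K is at the origin; K and W share the same y with |KW| = 65.3 and W on the −x side, so W = (-65.300, 0.0000). K and M share the same x with |KM| = 49.7 and M on the −y side, so M = (0.0000, -49.700). The virtual corner opposite K is at (-65.300, -49.700). A1 meets WH tangentially, so GH is at right angles to WH and the tangent condition forces GU to be normal to UM, with radius 7.2, so the center G sits 7.2 in from both sides at G = (-58.100, -42.500). That places the tangent points at H = (-65.300, -42.500) on WH and U = (-58.100, -49.700) on UM. Then |KU| = |U − K| = 76.457.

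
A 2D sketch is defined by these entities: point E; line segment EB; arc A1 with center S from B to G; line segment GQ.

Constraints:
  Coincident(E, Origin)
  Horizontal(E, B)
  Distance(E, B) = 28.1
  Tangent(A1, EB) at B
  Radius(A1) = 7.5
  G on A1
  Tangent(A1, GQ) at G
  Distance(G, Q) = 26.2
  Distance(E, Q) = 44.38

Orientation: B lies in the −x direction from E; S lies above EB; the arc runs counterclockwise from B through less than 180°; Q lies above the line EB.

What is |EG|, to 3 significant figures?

22.9

E is at the origin; EB is horizontal with |EB| = 28.1 and B on the −x side, so B = (-28.1, 0.00). The tangent condition forces SB to be normal to EB, so S = B + (0, 7.5) = (-28.1, 7.50). Since SG ⟂ GQ (tangency), |SQ| = √(7.5² + 26.2²) = 27.3 regardless of where G sits on A1. So Q lies on both circle(E, 44.38) and circle(S, 27.3); the above-EB intersection is Q = (-27.6, 34.7). G is the foot of the tangent from Q: G = (-20.9, 9.43).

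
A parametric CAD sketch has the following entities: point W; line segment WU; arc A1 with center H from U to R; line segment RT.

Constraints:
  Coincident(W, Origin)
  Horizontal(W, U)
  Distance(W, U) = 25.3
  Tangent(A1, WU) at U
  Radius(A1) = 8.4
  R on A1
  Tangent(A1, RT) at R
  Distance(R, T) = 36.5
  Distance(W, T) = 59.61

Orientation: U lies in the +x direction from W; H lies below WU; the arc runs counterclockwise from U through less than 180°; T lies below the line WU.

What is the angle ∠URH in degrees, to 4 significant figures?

24.63°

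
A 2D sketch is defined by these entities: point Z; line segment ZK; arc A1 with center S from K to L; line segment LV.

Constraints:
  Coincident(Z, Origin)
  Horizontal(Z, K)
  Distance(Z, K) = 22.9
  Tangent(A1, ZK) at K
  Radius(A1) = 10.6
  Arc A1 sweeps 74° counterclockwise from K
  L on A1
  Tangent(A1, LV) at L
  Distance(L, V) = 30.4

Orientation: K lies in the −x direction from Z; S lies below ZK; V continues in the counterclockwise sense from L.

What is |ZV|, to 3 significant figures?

55.5

Z is at the origin; Z and K share the same y with |ZK| = 22.9 and K on the −x side, so K = (-22.9, 0.00). Since A1 is tangent to ZK there, SK ⟂ ZK, so S = K + (0, -10.6) = (-22.9, -10.6). On A1, K sits at bearing 90° from S; a 74° counterclockwise sweep puts L at bearing 164°, so L = S + 10.6·(cos 164°, sin 164°) = (-33.1, -7.68). Since A1 is tangent to LV there, SL ⟂ LV, so LV runs along (−sin 164°, cos 164°); with |LV| = 30.4, V = (-41.5, -36.9). Then |ZV| = |V − Z| = 55.5.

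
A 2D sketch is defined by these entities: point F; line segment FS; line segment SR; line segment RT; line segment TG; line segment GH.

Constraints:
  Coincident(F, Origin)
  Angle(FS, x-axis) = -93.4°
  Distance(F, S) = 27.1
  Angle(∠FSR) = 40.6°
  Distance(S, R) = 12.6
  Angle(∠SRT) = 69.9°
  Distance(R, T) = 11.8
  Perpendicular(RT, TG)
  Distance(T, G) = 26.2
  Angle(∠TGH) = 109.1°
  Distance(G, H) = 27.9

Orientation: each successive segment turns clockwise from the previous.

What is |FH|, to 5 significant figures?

56.524

F is at the origin; FS runs at -93.4° with length 27.1, so S = (-1.6072, -27.052). ∠FSR = 40.6° gives SR at 127.20° from the x-axis; with |SR| = 12.6, R = (-9.2252, -17.016). ∠SRT = 69.9° gives RT at 17.100° from the x-axis; with |RT| = 11.8, T = (2.0532, -13.546). RT ⟂ TG, so TG runs at -72.900°; with |TG| = 26.2, G = (9.7571, -38.588). ∠TGH = 109.1° gives GH at -143.80° from the x-axis; with |GH| = 27.9, H = (-12.757, -55.066). Then |FH| = |H − F| = 56.524.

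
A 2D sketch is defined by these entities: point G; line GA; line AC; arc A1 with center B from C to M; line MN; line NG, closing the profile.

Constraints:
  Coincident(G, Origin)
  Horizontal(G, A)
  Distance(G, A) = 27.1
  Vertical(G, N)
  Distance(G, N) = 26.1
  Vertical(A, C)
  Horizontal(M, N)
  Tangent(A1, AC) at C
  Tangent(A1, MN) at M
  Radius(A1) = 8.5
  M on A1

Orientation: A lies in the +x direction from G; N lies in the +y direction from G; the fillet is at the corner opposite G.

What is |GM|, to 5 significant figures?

32.049

The virtual corner opposite G is at (27.100, 26.100). The tangent condition forces BC to be normal to AC and the tangent condition forces BM to be normal to MN, with radius 8.5, so the center B sits 8.5 in from both sides at B = (18.600, 17.600). That places the tangent points at C = (27.100, 17.600) on AC and M = (18.600, 26.100) on MN. Then |GM| = |M − G| = 32.049.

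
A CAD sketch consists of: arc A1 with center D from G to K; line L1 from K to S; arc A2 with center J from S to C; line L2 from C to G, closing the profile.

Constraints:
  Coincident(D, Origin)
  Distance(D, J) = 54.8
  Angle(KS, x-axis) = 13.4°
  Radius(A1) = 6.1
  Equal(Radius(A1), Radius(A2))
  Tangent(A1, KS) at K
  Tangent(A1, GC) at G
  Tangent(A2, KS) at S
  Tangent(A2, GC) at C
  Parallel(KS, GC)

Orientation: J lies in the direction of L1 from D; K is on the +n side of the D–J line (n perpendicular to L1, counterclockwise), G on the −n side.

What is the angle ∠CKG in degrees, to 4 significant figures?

77.45°

The slot axis is L1's direction at 13.4°, so u = (cos 13.4°, sin 13.4°) = (0.9728, 0.2317) and n = (−sin 13.4°, cos 13.4°) = (-0.2317, 0.9728). D is at the origin and J lies 54.8 along u from D, so J = 54.8·u = (53.31, 12.70). Tangency of A1 to both parallel lines with radius 6.1 puts K and G at D ± 6.1·n: K = (-1.414, 5.934), G = (1.414, -5.934). Equal radii place S and C the same way about J: S = J + 6.1·n = (51.89, 18.63), C = J − 6.1·n = (54.72, 6.766). Then cos ∠CKG = KC·KG / (|KC||KG|), giving 77.45°.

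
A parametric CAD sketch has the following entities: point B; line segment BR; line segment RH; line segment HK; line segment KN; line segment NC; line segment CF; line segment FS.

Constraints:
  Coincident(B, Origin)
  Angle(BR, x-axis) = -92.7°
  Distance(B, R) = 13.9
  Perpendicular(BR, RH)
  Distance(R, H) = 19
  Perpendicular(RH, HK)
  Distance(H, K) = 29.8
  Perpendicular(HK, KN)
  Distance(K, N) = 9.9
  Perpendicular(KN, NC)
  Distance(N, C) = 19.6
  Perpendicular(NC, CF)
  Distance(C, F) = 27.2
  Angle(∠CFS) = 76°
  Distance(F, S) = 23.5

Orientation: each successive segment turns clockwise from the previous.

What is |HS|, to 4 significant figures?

34.99

B is at the origin; BR runs at -92.7° with length 13.9, so R = (-0.6548, -13.88). BR is perpendicular to RH, so RH runs at 177.3°; with |RH| = 19.0, H = (-19.63, -12.99). The perpendicularity gives HK at right angles to RH, so HK runs at 87.30°; with |HK| = 29.8, K = (-18.23, 16.78). The perpendicularity gives KN at right angles to HK, so KN runs at -2.700°; with |KN| = 9.9, N = (-8.341, 16.31). KN is perpendicular to NC, so NC runs at -92.70°; with |NC| = 19.6, C = (-9.264, -3.267). NC ⟂ CF, so CF runs at 177.3°; with |CF| = 27.2, F = (-36.43, -1.986). ∠CFS = 76.0° gives FS at 73.30° from the x-axis; with |FS| = 23.5, S = (-29.68, 20.52). Then |HS| = |S − H| = 34.99.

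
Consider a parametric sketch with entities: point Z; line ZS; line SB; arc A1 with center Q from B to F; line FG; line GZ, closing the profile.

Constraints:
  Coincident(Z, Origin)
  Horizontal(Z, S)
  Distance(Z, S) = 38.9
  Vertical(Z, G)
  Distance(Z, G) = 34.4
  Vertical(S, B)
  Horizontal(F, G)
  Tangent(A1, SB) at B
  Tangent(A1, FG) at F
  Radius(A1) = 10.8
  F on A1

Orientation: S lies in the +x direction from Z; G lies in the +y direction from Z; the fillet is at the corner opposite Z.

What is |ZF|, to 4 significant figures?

44.42

The virtual corner opposite Z is at (38.90, 34.40). Tangency of A1 to SB means the radius QB is perpendicular to SB and the tangent condition forces QF to be normal to FG, with radius 10.8, so the center Q sits 10.8 in from both sides at Q = (28.10, 23.60). That places the tangent points at B = (38.90, 23.60) on SB and F = (28.10, 34.40) on FG. Then |ZF| = |F − Z| = 44.42.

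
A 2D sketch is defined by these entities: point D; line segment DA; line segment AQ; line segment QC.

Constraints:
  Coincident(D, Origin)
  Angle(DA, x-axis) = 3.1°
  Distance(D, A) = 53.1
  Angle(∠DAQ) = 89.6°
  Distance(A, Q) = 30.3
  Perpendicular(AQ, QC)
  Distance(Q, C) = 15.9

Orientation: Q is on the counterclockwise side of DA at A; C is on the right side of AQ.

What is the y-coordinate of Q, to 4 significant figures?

33.12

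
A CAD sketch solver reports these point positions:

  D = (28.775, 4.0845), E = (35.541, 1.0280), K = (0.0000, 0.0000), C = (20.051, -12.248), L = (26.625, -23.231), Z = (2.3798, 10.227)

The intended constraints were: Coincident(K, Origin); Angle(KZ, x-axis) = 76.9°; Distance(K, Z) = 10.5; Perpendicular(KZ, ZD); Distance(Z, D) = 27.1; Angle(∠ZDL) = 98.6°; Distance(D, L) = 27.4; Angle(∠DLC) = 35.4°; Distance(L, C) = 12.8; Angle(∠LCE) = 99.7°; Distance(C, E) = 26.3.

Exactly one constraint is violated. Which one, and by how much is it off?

Distance(C, E) = 26.3 — off by 5.90.

K = (0.00, 0.00) ✓; KZ at 76.90° ✓; |KZ| = 10.50 ✓; ∠(KZ, ZD) = 90.00° ✓; |ZD| = 27.10 ✓; ∠ZDL = 98.60° ✓; |DL| = 27.40 ✓; ∠DLC = 35.40° ✓; |LC| = 12.80 ✓; ∠LCE = 99.70° ✓; |CE| = 20.40 ✗.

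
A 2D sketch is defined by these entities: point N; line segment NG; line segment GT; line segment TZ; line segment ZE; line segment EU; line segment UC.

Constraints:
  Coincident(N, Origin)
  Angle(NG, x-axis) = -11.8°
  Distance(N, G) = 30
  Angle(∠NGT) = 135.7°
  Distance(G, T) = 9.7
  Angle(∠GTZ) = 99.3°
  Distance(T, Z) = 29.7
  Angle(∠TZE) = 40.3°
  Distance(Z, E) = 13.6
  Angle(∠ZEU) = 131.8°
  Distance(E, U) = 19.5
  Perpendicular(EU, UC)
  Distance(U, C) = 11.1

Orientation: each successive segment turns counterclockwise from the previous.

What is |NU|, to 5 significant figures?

32.093

N is at the origin; NG runs at -11.8° with length 30.0, so G = (29.366, -6.1349). ∠NGT = 135.7° gives GT at 32.500° from the x-axis; with |GT| = 9.7, T = (37.547, -0.92308). ∠GTZ = 99.3° gives TZ at 113.20° from the x-axis; with |TZ| = 29.7, Z = (25.847, 26.375). ∠TZE = 40.3° gives ZE at -107.10° from the x-axis; with |ZE| = 13.6, E = (21.848, 13.376). ∠ZEU = 131.8° gives EU at -58.900° from the x-axis; with |EU| = 19.5, U = (31.920, -3.3207). Then |NU| = |U − N| = 32.093.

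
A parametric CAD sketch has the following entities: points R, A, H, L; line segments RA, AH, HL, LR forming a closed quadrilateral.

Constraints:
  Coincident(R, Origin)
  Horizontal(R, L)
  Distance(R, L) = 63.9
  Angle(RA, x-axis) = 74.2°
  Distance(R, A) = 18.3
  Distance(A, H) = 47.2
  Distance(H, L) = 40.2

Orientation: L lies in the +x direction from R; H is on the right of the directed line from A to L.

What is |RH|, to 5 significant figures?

37.610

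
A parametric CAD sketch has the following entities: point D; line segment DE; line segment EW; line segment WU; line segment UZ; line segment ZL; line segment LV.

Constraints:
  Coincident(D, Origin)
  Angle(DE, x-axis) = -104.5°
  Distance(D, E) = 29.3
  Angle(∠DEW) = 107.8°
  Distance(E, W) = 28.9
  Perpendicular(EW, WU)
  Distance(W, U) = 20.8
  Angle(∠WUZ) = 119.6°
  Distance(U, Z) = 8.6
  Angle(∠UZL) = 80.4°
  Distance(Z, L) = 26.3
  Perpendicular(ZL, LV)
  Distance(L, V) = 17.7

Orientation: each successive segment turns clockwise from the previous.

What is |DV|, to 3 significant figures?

50.7

∠UZL = 80.4° gives ZL at -66.7° from the x-axis; with |ZL| = 26.3, L = (-19.8, -28.7). The perpendicularity gives LV at right angles to ZL, so LV runs at -157°; with |LV| = 17.7, V = (-36.0, -35.7). Then |DV| = |V − D| = 50.7.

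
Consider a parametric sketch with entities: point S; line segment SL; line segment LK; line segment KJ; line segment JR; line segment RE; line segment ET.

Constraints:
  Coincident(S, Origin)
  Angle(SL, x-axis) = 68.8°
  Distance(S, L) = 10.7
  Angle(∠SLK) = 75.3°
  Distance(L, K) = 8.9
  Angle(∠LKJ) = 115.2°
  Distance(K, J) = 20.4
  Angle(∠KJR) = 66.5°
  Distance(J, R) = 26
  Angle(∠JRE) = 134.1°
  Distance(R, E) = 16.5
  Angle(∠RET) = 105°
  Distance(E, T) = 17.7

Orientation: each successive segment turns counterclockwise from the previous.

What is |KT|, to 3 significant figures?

21.9

∠JRE = 134.1° gives RE at 37.7° from the x-axis; with |RE| = 16.5, E = (23.1, 0.00867). ∠RET = 105.0° gives ET at 113° from the x-axis; with |ET| = 17.7, T = (16.3, 16.3). Then |KT| = |T − K| = 21.9.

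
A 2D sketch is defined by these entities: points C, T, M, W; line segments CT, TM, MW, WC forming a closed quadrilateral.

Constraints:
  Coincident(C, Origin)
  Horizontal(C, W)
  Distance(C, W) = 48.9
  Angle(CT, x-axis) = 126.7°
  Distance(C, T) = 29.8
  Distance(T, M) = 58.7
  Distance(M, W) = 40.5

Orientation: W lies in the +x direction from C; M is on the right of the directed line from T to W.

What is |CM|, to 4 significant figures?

28.91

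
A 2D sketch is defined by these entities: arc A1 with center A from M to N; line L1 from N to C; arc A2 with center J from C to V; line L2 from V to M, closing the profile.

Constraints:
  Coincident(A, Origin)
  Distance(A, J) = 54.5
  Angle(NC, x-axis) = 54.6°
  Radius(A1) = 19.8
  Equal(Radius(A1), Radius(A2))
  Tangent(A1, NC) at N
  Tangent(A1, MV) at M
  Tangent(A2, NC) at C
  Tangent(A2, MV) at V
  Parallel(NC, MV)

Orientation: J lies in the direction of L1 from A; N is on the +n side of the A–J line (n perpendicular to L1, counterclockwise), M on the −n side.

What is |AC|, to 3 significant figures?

58.0

The slot axis is L1's direction at 54.6°, so u = (cos 54.6°, sin 54.6°) = (0.579, 0.815) and n = (−sin 54.6°, cos 54.6°) = (-0.815, 0.579). A is at the origin and J lies 54.5 along u from A, so J = 54.5·u = (31.6, 44.4). Tangency of A1 to both parallel lines with radius 19.8 puts N and M at A ± 19.8·n: N = (-16.1, 11.5), M = (16.1, -11.5). Equal radii place C and V the same way about J: C = J + 19.8·n = (15.4, 55.9), V = J − 19.8·n = (47.7, 33.0). Then |AC| = |C − A| = 58.0.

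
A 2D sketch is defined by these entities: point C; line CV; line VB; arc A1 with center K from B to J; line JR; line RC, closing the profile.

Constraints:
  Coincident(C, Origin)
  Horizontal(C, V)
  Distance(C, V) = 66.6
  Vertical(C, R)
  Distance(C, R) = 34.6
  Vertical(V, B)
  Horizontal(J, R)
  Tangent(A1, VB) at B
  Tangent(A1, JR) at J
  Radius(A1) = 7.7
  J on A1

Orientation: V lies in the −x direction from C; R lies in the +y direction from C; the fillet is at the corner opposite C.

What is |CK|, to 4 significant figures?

64.75

CR is vertical with |CR| = 34.6 and R on the +y side, so R = (0.000, 34.60). The virtual corner opposite C is at (-66.60, 34.60). The tangent condition forces KB to be normal to VB and A1 meets JR tangentially, so KJ is at right angles to JR, with radius 7.7, so the center K sits 7.7 in from both sides at K = (-58.90, 26.90). Then |CK| = |K − C| = 64.75.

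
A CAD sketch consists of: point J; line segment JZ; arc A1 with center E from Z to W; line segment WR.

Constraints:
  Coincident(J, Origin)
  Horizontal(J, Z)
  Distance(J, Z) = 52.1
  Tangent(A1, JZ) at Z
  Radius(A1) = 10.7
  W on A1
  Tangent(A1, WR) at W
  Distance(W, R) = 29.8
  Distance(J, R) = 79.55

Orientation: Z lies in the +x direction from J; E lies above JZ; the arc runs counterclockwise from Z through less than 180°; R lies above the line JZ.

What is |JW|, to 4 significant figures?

62.83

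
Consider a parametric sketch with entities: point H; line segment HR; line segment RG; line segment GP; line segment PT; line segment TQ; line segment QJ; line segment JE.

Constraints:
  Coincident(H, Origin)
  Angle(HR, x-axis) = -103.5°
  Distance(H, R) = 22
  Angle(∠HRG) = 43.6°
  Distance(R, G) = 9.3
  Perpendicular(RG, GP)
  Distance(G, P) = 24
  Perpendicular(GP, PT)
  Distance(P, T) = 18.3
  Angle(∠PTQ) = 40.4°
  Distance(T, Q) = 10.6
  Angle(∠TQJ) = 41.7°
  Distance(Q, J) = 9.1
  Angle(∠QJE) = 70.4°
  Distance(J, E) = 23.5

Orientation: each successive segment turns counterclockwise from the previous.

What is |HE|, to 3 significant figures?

39.0

H is at the origin; HR runs at -103.5° with length 22.0, so R = (-5.14, -21.4). ∠HRG = 43.6° gives RG at 32.9° from the x-axis; with |RG| = 9.3, G = (2.67, -16.3). The perpendicularity gives GP at right angles to RG, so GP runs at 123°; with |GP| = 24.0, P = (-10.4, 3.81). GP is perpendicular to PT, so PT runs at -147°; with |PT| = 18.3, T = (-25.7, -6.13). ∠PTQ = 40.4° gives TQ at -7.50° from the x-axis; with |TQ| = 10.6, Q = (-15.2, -7.51). ∠TQJ = 41.7° gives QJ at 131° from the x-axis; with |QJ| = 9.1, J = (-21.2, -0.625). ∠QJE = 70.4° gives JE at -120° from the x-axis; with |JE| = 23.5, E = (-32.8, -21.1). Then |HE| = |E − H| = 39.0.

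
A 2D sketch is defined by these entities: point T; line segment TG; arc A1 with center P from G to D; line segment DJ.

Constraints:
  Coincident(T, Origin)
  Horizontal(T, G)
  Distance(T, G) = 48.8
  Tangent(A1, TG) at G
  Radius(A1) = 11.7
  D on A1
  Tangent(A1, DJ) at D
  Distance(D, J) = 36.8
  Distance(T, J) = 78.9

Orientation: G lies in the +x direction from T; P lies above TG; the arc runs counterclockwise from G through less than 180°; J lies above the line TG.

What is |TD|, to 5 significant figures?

61.456

Checks: |TG| = 48.80 ✓; |PD| = 11.70 ✓; ∠(PD, DJ) = 90.00° ✓; |DJ| = 36.80 ✓; |TJ| = 78.90 ✓.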